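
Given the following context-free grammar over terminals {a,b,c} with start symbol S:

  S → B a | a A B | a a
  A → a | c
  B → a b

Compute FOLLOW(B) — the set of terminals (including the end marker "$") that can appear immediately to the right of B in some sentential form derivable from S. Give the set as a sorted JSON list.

Compute FIRST by fixpoint:
round 1:
  A via A→a: +{a}
  A via A→c: +{c}
  B via B→a b: +{a}
  S via S→B a: +{a}
  FIRST(S)={a}  FIRST(A)={a,c}  FIRST(B)={a}
round 2: (no change)
  FIRST(S)={a}  FIRST(A)={a,c}  FIRST(B)={a}

Compute FOLLOW by fixpoint:
initialize: $ ∈ FOLLOW(S)
pass 1:
  S→B a: FOLLOW(B) ⊇ FIRST(a) = {a}; new: +{a}
  S→a A B: FOLLOW(A) ⊇ FIRST(B) = {a}; new: +{a}
  S→a A B: FOLLOW(B) ⊇ FOLLOW(S) ⊇ {$}; new: +{$}
  FOLLOW(S)={$}  FOLLOW(A)={a}  FOLLOW(B)={$,a}
pass 2: done
  FOLLOW(S)={$}  FOLLOW(A)={a}  FOLLOW(B)={$,a}

FOLLOW(B) = ["$", "a"]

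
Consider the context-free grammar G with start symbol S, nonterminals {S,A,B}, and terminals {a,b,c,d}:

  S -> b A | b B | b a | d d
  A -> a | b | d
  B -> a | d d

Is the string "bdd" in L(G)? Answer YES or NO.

Convert to CNF:
  S -> T0 T0 | T1 A | T1 B | T1 T2
  A -> a | b | d
  B -> T0 T0 | a
  T0 -> d
  T1 -> b
  T2 -> a

CYK table (by increasing span):
  [0..0]={A,T1}  "b"  orig:{A}
  [1..1]={A,T0}  "d"  orig:{A}
  [2..2]={A,T0}  "d"  orig:{A}
  [0..1]={S}  "bd"
  [1..2]={B,S}  "dd"
  [0..2]={S}  "bdd"

S ∈ T[0,2] ⇒ YES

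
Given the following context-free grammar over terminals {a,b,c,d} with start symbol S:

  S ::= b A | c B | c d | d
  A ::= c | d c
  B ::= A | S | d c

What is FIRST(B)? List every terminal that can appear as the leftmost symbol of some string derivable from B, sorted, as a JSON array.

FIRST sets, iterate to fixpoint:
[1]
  A via A→c: +{c}
  A via A→d c: +{d}
  B via B→A: +{c,d}
  S via S→b A: +{b}
  S via S→c B: +{c}
  S via S→d: +{d}
  FIRST[S]={b,c,d}  FIRST[A]={c,d}  FIRST[B]={c,d}
[2]
  B via B→S: +{b}
  FIRST[S]={b,c,d}  FIRST[A]={c,d}  FIRST[B]={b,c,d}
[3] (stable)
  FIRST[S]={b,c,d}  FIRST[A]={c,d}  FIRST[B]={b,c,d}

FIRST(B) = ["b", "c", "d"]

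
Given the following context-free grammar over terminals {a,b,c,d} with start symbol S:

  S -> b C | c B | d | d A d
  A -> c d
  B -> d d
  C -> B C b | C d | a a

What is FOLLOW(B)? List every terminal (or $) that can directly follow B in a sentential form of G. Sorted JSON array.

Compute FIRST by fixpoint:
pass 1:
  A via A→c d: +{c}
  B via B→d d: +{d}
  C via C→B C b: +{d}
  C via C→a a: +{a}
  S via S→b C: +{b}
  S via S→c B: +{c}
  S via S→d: +{d}
  FIRST[S]={b,c,d}  FIRST[A]={c}  FIRST[B]={d}  FIRST[C]={a,d}
pass 2: done
  FIRST[S]={b,c,d}  FIRST[A]={c}  FIRST[B]={d}  FIRST[C]={a,d}

Compute FOLLOW by fixpoint:
initialize: $ ∈ FOLLOW(S)
[1]
  C→B C b: FOLLOW(B) ⊇ FIRST(C) = {a,d}; new: +{a,d}
  C→B C b: FOLLOW(C) ⊇ FIRST(b) = {b}; new: +{b}
  C→C d: FOLLOW(C) ⊇ FIRST(d) = {d}; new: +{d}
  S→b C: FOLLOW(C) ⊇ FOLLOW(S) ⊇ {$}; new: +{$}
  S→c B: FOLLOW(B) ⊇ FOLLOW(S) ⊇ {$}; new: +{$}
  S→d A d: FOLLOW(A) ⊇ FIRST(d) = {d}; new: +{d}
  S: {$}  A: {d}  B: {$,a,d}  C: {$,b,d}
[2] — fixpoint
  S: {$}  A: {d}  B: {$,a,d}  C: {$,b,d}

FOLLOW(B) = ["$", "a", "d"]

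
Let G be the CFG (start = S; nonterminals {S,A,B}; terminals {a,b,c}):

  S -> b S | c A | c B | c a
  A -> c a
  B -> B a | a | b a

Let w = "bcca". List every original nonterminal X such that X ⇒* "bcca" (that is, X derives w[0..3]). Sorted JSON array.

Convert to CNF:
  S -> T0 A | T0 B | T0 T1 | T2 S
  A -> T0 T1
  B -> B T1 | T2 T1 | a
  T0 -> c
  T1 -> a
  T2 -> b

Fill CYK table bottom-up, restricted to cells inside w[0..3]:
  T[0,0] 'b' = {T2}  orig:{}
  T[1,1] 'c' = {T0}  orig:{}
  T[2,2] 'c' = {T0}  orig:{}
  T[3,3] 'a' = {B,T1}  orig:{B}
  T[0,1] 'bc' = ∅
  T[1,2] 'cc' = ∅
  T[2,3] 'ca' = {A,S}
  T[0,2] 'bcc' = ∅
  T[1,3] 'cca' = {S}
  T[0,3] 'bcca' = {S}

Original NTs in T[0,3] deriving "bcca": ["S"]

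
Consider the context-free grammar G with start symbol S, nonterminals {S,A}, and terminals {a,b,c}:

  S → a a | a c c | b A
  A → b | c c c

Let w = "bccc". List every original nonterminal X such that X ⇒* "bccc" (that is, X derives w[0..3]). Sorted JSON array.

Convert to CNF:
  S -> T1 T1 | T1 X4 | T2 A
  A -> T0 X3 | b
  T0 -> c
  T1 -> a
  T2 -> b
  X3 -> T0 T0
  X4 -> T0 T0

CYK table (by increasing span) — only the sub-triangle for w[0..3]:
  cell(0,0) b: {A,T2}  orig:{A}
  cell(1,1) c: {T0}  orig:{}
  cell(2,2) c: {T0}  orig:{}
  cell(3,3) c: {T0}  orig:{}
  cell(0,1) bc: ∅
  cell(1,2) cc: {X3,X4}  orig:{}
  cell(2,3) cc: {X3,X4}  orig:{}
  cell(0,2) bcc: ∅
  cell(1,3) ccc: {A}
  cell(0,3) bccc: {S}

Original NTs in T[0,3] deriving "bccc": ["S"]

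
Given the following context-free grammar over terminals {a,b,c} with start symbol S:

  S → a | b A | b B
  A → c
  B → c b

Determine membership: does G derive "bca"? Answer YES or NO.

Convert to CNF:
  S -> T1 A | T1 B | a
  A -> c
  B -> T0 T1
  T0 -> c
  T1 -> b

CYK table (by increasing span):
  T[0,0] 'b' = {T1}  orig:{}
  T[1,1] 'c' = {A,T0}  orig:{A}
  T[2,2] 'a' = {S}
  T[0,1] 'bc' = {S}
  T[1,2] 'ca' = ∅
  T[0,2] 'bca' = ∅

S ∉ T[0,2] ⇒ NO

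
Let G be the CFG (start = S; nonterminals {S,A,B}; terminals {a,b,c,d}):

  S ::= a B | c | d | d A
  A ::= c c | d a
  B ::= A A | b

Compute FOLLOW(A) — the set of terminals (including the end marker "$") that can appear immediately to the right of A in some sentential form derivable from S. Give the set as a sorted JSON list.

FIRST iteration:
pass 1:
  A via A→c c: +{c}
  A via A→d a: +{d}
  B via B→A A: +{c,d}
  B via B→b: +{b}
  S via S→a B: +{a}
  S via S→c: +{c}
  S via S→d: +{d}
  FIRST(S)={a,c,d}  FIRST(A)={c,d}  FIRST(B)={b,c,d}
pass 2: (no change)
  FIRST(S)={a,c,d}  FIRST(A)={c,d}  FIRST(B)={b,c,d}

FOLLOW sets:
seed FOLLOW(S) with $
[1]
  B→A A: FOLLOW(A) ⊇ FIRST(A) = {c,d}; new: +{c,d}
  S→a B: FOLLOW(B) ⊇ FOLLOW(S) ⊇ {$}; new: +{$}
  S→d A: FOLLOW(A) ⊇ FOLLOW(S) ⊇ {$}; new: +{$}
  FOLLOW(S)={$}  FOLLOW(A)={$,c,d}  FOLLOW(B)={$}
[2] (no change)
  FOLLOW(S)={$}  FOLLOW(A)={$,c,d}  FOLLOW(B)={$}

FOLLOW(A) = ["$", "c", "d"]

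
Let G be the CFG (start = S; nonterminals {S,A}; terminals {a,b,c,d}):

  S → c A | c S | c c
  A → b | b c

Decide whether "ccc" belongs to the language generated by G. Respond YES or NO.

CNF form of G:
  S -> T1 A | T1 S | T1 T1
  A -> T0 T1 | b
  T0 -> b
  T1 -> c

CYK table (by increasing span):
  [0..0]={T1}  "c"  orig:{}
  [1..1]={T1}  "c"  orig:{}
  [2..2]={T1}  "c"  orig:{}
  [0..1]={S}  "cc"
  [1..2]={S}  "cc"
  [0..2]={S}  "ccc"

S ∈ T[0,2] ⇒ YES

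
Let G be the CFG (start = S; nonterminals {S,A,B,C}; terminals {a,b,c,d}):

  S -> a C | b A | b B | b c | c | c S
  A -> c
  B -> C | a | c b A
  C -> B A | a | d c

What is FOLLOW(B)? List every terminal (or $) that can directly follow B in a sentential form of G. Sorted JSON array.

FIRST sets, iterate to fixpoint:
iter 1:
  A via A→c: +{c}
  B via B→a: +{a}
  B via B→c b A: +{c}
  C via C→B A: +{a,c}
  C via C→d c: +{d}
  S via S→a C: +{a}
  S via S→b A: +{b}
  S via S→c: +{c}
  FIRST(S)={a,b,c}  FIRST(A)={c}  FIRST(B)={a,c}  FIRST(C)={a,c,d}
iter 2:
  B via B→C: +{d}
  FIRST(S)={a,b,c}  FIRST(A)={c}  FIRST(B)={a,c,d}  FIRST(C)={a,c,d}
iter 3: (no change)
  FIRST(S)={a,b,c}  FIRST(A)={c}  FIRST(B)={a,c,d}  FIRST(C)={a,c,d}

FOLLOW iteration:
seed FOLLOW(S) with $
[1]
  C→B A: FOLLOW(B) ⊇ FIRST(A) = {c}; new: +{c}
  S→a C: FOLLOW(C) ⊇ FOLLOW(S) ⊇ {$}; new: +{$}
  S→b A: FOLLOW(A) ⊇ FOLLOW(S) ⊇ {$}; new: +{$}
  S→b B: FOLLOW(B) ⊇ FOLLOW(S) ⊇ {$}; new: +{$}
  FOLLOW(S)={$}  FOLLOW(A)={$}  FOLLOW(B)={$,c}  FOLLOW(C)={$}
[2]
  B→C: FOLLOW(C) ⊇ FOLLOW(B) ⊇ {$,c}; new: +{c}
  B→c b A: FOLLOW(A) ⊇ FOLLOW(B) ⊇ {$,c}; new: +{c}
  FOLLOW(S)={$}  FOLLOW(A)={$,c}  FOLLOW(B)={$,c}  FOLLOW(C)={$,c}
[3] (no change)
  FOLLOW(S)={$}  FOLLOW(A)={$,c}  FOLLOW(B)={$,c}  FOLLOW(C)={$,c}

FOLLOW(B) = ["$", "c"]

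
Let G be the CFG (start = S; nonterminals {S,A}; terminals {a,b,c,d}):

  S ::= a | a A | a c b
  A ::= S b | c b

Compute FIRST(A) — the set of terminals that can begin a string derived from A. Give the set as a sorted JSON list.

FIRST sets, iterate to fixpoint:
pass 1:
  A via A→c b: +{c}
  S via S→a: +{a}
  FIRST(S)={a}  FIRST(A)={c}
pass 2:
  A via A→S b: +{a}
  FIRST(S)={a}  FIRST(A)={a,c}
pass 3: — fixpoint
  FIRST(S)={a}  FIRST(A)={a,c}

FIRST(A) = ["a", "c"]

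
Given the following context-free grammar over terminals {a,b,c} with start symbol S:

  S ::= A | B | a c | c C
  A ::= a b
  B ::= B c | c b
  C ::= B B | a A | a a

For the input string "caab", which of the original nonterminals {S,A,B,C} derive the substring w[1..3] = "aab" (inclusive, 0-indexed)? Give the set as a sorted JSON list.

Convert to CNF:
  S -> B T2 | T0 T1 | T0 T2 | T2 C | T2 T1
  A -> T0 T1
  B -> B T2 | T2 T1
  C -> B B | T0 A | T0 T0
  T0 -> a
  T1 -> b
  T2 -> c

CYK fill — only the sub-triangle for w[1..3]:
  [1..1]={T0}  "a"  orig:{}
  [2..2]={T0}  "a"  orig:{}
  [3..3]={T1}  "b"  orig:{}
  [1..2]={C}  "aa"
  [2..3]={A,S}  "ab"
  [1..3]={C}  "aab"

Original NTs in T[1,3] deriving "aab": ["C"]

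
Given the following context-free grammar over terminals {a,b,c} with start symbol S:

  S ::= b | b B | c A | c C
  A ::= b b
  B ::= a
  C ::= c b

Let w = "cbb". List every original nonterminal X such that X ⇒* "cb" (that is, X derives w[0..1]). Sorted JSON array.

CNF form of G:
  S -> T0 B | T1 A | T1 C | b
  A -> T0 T0
  B -> a
  C -> T1 T0
  T0 -> b
  T1 -> c

CYK fill — only the sub-triangle for w[0..1]:
  [0..0]={T1}  "c"  orig:{}
  [1..1]={S,T0}  "b"  orig:{S}
  [0..1]={C}  "cb"

Original NTs in T[0,1] deriving "cb": ["C"]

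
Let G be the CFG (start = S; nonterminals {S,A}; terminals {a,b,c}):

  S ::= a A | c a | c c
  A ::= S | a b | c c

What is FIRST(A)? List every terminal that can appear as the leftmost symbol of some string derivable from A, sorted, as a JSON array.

FIRST iteration:
iter 1:
  A via A→a b: +{a}
  A via A→c c: +{c}
  S via S→a A: +{a}
  S via S→c a: +{c}
  FIRST(S)={a,c}  FIRST(A)={a,c}
iter 2: (stable)
  FIRST(S)={a,c}  FIRST(A)={a,c}

FIRST(A) = ["a", "c"]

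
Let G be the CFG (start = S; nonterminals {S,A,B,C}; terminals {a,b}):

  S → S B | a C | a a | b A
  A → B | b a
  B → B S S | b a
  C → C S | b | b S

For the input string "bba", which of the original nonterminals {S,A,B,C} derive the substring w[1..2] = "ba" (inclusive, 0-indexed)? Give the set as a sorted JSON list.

CNF form of G:
  S -> S B | T0 A | T1 C | T1 T1
  A -> B X2 | T0 T1
  B -> B X3 | T0 T1
  C -> C S | T0 S | b
  T0 -> b
  T1 -> a
  X2 -> S S
  X3 -> S S

CYK fill (cells [i..j] with 1 ≤ i ≤ j ≤ 2 only):
  [1..1]={C,T0}  "b"  orig:{C}
  [2..2]={T1}  "a"  orig:{}
  [1..2]={A,B}  "ba"

Original NTs in T[1,2] deriving "ba": ["A", "B"]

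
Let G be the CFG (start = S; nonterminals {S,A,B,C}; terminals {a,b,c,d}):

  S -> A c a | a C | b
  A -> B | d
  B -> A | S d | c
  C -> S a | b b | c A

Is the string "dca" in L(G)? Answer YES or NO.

Convert to CNF:
  S -> A X4 | T1 C | b
  A -> S T0 | c | d
  B -> S T0 | c | d
  C -> S T1 | T2 T2 | T3 A
  T0 -> d
  T1 -> a
  T2 -> b
  T3 -> c
  X4 -> T3 T1

Fill CYK table bottom-up:
  T[0,0] 'd' = {A,B,T0}  orig:{A,B}
  T[1,1] 'c' = {A,B,T3}  orig:{A,B}
  T[2,2] 'a' = {T1}  orig:{}
  T[0,1] 'dc' = ∅
  T[1,2] 'ca' = {X4}  orig:{}
  T[0,2] 'dca' = {S}

S ∈ T[0,2] ⇒ YES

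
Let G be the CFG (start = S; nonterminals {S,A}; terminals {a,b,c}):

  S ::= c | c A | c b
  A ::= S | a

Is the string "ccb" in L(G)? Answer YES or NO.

Convert to CNF:
  S -> T0 A | T0 T1 | c
  A -> T0 A | T0 T1 | a | c
  T0 -> c
  T1 -> b

CYK fill:
  cell(0,0) c: {A,S,T0}  orig:{A,S}
  cell(1,1) c: {A,S,T0}  orig:{A,S}
  cell(2,2) b: {T1}  orig:{}
  cell(0,1) cc: {A,S}
  cell(1,2) cb: {A,S}
  cell(0,2) ccb: {A,S}

S ∈ T[0,2] ⇒ YES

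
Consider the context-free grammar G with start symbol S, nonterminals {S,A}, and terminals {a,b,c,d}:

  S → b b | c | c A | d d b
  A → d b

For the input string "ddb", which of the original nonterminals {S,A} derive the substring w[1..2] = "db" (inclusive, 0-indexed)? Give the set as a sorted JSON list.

CNF form of G:
  S -> T0 X3 | T1 T1 | T2 A | c
  A -> T0 T1
  T0 -> d
  T1 -> b
  T2 -> c
  X3 -> T0 T1

Fill CYK table bottom-up — only the sub-triangle for w[1..2]:
  T[1,1] 'd' = {T0}  orig:{}
  T[2,2] 'b' = {T1}  orig:{}
  T[1,2] 'db' = {A,X3}  orig:{A}

Original NTs in T[1,2] deriving "db": ["A"]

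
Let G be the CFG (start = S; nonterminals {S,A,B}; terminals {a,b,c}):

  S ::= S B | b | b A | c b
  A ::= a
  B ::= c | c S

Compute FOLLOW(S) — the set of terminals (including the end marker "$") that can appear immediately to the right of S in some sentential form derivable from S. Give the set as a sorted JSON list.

Compute FIRST by fixpoint:
iter 1:
  A via A→a: +{a}
  B via B→c: +{c}
  S via S→b: +{b}
  S via S→c b: +{c}
  FIRST[S]={b,c}  FIRST[A]={a}  FIRST[B]={c}
iter 2: — fixpoint
  FIRST[S]={b,c}  FIRST[A]={a}  FIRST[B]={c}

FOLLOW iteration:
initialize: $ ∈ FOLLOW(S)
[1]
  S→S B: FOLLOW(S) ⊇ FIRST(B) = {c}; new: +{c}
  S→S B: FOLLOW(B) ⊇ FOLLOW(S) ⊇ {$,c}; new: +{$,c}
  S→b A: FOLLOW(A) ⊇ FOLLOW(S) ⊇ {$,c}; new: +{$,c}
  FOLLOW[S]={$,c}  FOLLOW[A]={$,c}  FOLLOW[B]={$,c}
[2] (no change)
  FOLLOW[S]={$,c}  FOLLOW[A]={$,c}  FOLLOW[B]={$,c}

FOLLOW(S) = ["$", "c"]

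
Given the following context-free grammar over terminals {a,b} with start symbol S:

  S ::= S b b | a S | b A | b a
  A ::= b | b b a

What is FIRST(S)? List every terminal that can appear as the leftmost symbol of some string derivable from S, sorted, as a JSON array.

FIRST iteration:
iter 1:
  A via A→b: +{b}
  S via S→a S: +{a}
  S via S→b A: +{b}
  S: {a,b}  A: {b}
iter 2: (no change)
  S: {a,b}  A: {b}

FIRST(S) = ["a", "b"]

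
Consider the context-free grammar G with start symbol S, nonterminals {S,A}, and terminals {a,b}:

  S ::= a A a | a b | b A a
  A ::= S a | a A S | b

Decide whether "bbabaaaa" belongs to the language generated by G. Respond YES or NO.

CNF form of G:
  S -> T0 T1 | T0 X3 | T1 X4
  A -> S T0 | T0 X2 | b
  T0 -> a
  T1 -> b
  X2 -> A S
  X3 -> A T0
  X4 -> A T0

Fill CYK table bottom-up:
  T[0,0] 'b' = {A,T1}  orig:{A}
  T[1,1] 'b' = {A,T1}  orig:{A}
  T[2,2] 'a' = {T0}  orig:{}
  T[3,3] 'b' = {A,T1}  orig:{A}
  T[4,4] 'a' = {T0}  orig:{}
  T[5,5] 'a' = {T0}  orig:{}
  T[6,6] 'a' = {T0}  orig:{}
  T[7,7] 'a' = {T0}  orig:{}
  T[0,1] 'bb' = ∅
  T[1,2] 'ba' = {X3,X4}  orig:{}
  T[2,3] 'ab' = {S}
  T[3,4] 'ba' = {X3,X4}  orig:{}
  T[4,5] 'aa' = ∅
  T[5,6] 'aa' = ∅
  T[6,7] 'aa' = ∅
  T[0,2] 'bba' = {S}
  T[1,3] 'bab' = {X2}  orig:{}
  T[2,4] 'aba' = {A,S}
  T[3,5] 'baa' = ∅
  T[4,6] 'aaa' = ∅
  T[5,7] 'aaa' = ∅
  T[0,3] 'bbab' = ∅
  T[1,4] 'baba' = {X2}  orig:{}
  T[2,5] 'abaa' = {A,X3,X4}  orig:{A}
  T[3,6] 'baaa' = ∅
  T[4,7] 'aaaa' = ∅
  T[0,4] 'bbaba' = ∅
  T[1,5] 'babaa' = {S}
  T[2,6] 'abaaa' = {X3,X4}  orig:{}
  T[3,7] 'baaaa' = ∅
  T[0,5] 'bbabaa' = {X2}  orig:{}
  T[1,6] 'babaaa' = {A,S}
  T[2,7] 'abaaaa' = ∅
  T[0,6] 'bbabaaa' = {X2}  orig:{}
  T[1,7] 'babaaaa' = {A,X3,X4}  orig:{A}
  T[0,7] 'bbabaaaa' = {S}

S ∈ T[0,7] ⇒ YES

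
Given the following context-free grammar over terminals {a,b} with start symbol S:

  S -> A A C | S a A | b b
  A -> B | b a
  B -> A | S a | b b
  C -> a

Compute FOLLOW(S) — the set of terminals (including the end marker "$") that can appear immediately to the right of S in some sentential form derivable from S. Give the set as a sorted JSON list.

FIRST iteration:
pass 1:
  A via A→b a: +{b}
  B via B→A: +{b}
  C via C→a: +{a}
  S via S→A A C: +{b}
  FIRST(S)={b}  FIRST(A)={b}  FIRST(B)={b}  FIRST(C)={a}
pass 2: — fixpoint
  FIRST(S)={b}  FIRST(A)={b}  FIRST(B)={b}  FIRST(C)={a}

FOLLOW sets:
initialize: $ ∈ FOLLOW(S)
[1]
  B→S a: FOLLOW(S) ⊇ FIRST(a) = {a}; new: +{a}
  S→A A C: FOLLOW(A) ⊇ FIRST(A) = {b}; new: +{b}
  S→A A C: FOLLOW(A) ⊇ FIRST(C) = {a}; new: +{a}
  S→A A C: FOLLOW(C) ⊇ FOLLOW(S) ⊇ {$,a}; new: +{$,a}
  S→S a A: FOLLOW(A) ⊇ FOLLOW(S) ⊇ {$,a}; new: +{$}
  FOLLOW(S)={$,a}  FOLLOW(A)={$,a,b}  FOLLOW(B)={}  FOLLOW(C)={$,a}
[2]
  A→B: FOLLOW(B) ⊇ FOLLOW(A) ⊇ {$,a,b}; new: +{$,a,b}
  FOLLOW(S)={$,a}  FOLLOW(A)={$,a,b}  FOLLOW(B)={$,a,b}  FOLLOW(C)={$,a}
[3] — fixpoint
  FOLLOW(S)={$,a}  FOLLOW(A)={$,a,b}  FOLLOW(B)={$,a,b}  FOLLOW(C)={$,a}

FOLLOW(S) = ["$", "a"]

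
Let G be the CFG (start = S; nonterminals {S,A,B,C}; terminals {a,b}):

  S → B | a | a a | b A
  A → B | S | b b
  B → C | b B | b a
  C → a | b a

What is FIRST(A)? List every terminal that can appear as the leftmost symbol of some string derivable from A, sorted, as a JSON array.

Compute FIRST by fixpoint:
iter 1:
  A via A→b b: +{b}
  B via B→b B: +{b}
  C via C→a: +{a}
  C via C→b a: +{b}
  S via S→B: +{b}
  S via S→a: +{a}
  S: {a,b}  A: {b}  B: {b}  C: {a,b}
iter 2:
  A via A→S: +{a}
  B via B→C: +{a}
  S: {a,b}  A: {a,b}  B: {a,b}  C: {a,b}
iter 3: (no change)
  S: {a,b}  A: {a,b}  B: {a,b}  C: {a,b}

FIRST(A) = ["a", "b"]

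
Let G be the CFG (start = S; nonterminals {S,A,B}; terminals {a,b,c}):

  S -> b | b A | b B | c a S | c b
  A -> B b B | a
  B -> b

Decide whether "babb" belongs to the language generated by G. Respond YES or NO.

CNF form of G:
  S -> T0 A | T0 B | T1 T0 | T1 X4 | b
  A -> B X3 | a
  B -> b
  T0 -> b
  T1 -> c
  T2 -> a
  X3 -> T0 B
  X4 -> T2 S

CYK fill:
  cell(0,0) b: {B,S,T0}  orig:{B,S}
  cell(1,1) a: {A,T2}  orig:{A}
  cell(2,2) b: {B,S,T0}  orig:{B,S}
  cell(3,3) b: {B,S,T0}  orig:{B,S}
  cell(0,1) ba: {S}
  cell(1,2) ab: {X4}  orig:{}
  cell(2,3) bb: {S,X3}  orig:{S}
  cell(0,2) bab: ∅
  cell(1,3) abb: {X4}  orig:{}
  cell(0,3) babb: ∅

S ∉ T[0,3] ⇒ NO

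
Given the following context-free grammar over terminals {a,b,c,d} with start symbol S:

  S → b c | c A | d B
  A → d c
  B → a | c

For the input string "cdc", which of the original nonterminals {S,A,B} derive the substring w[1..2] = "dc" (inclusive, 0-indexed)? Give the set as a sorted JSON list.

Convert to CNF:
  S -> T0 B | T1 A | T2 T1
  A -> T0 T1
  B -> a | c
  T0 -> d
  T1 -> c
  T2 -> b

CYK fill, restricted to cells inside w[1..2]:
  [1..1]={T0}  "d"  orig:{}
  [2..2]={B,T1}  "c"  orig:{B}
  [1..2]={A,S}  "dc"

Original NTs in T[1,2] deriving "dc": ["A", "S"]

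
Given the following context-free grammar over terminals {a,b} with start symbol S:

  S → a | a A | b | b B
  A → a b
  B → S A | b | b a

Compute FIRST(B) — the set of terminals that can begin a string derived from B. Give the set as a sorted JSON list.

Compute FIRST by fixpoint:
[1]
  A via A→a b: +{a}
  B via B→b: +{b}
  S via S→a: +{a}
  S via S→b: +{b}
  S: {a,b}  A: {a}  B: {b}
[2]
  B via B→S A: +{a}
  S: {a,b}  A: {a}  B: {a,b}
[3] (no change)
  S: {a,b}  A: {a}  B: {a,b}

FIRST(B) = ["a", "b"]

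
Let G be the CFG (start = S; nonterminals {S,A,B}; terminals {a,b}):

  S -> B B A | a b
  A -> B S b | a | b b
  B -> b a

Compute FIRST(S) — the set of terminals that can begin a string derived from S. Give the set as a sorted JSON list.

Compute FIRST by fixpoint:
iter 1:
  A via A→a: +{a}
  A via A→b b: +{b}
  B via B→b a: +{b}
  S via S→B B A: +{b}
  S via S→a b: +{a}
  FIRST[S]={a,b}  FIRST[A]={a,b}  FIRST[B]={b}
iter 2: (stable)
  FIRST[S]={a,b}  FIRST[A]={a,b}  FIRST[B]={b}

FIRST(S) = ["a", "b"]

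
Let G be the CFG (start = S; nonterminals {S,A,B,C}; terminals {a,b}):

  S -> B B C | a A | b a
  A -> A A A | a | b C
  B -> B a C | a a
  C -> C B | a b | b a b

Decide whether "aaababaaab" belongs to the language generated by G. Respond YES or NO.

CNF form of G:
  S -> B X5 | T0 T1 | T1 A
  A -> A X2 | T0 C | a
  B -> B X3 | T1 T1
  C -> C B | T0 X4 | T1 T0
  T0 -> b
  T1 -> a
  X2 -> A A
  X3 -> T1 C
  X4 -> T1 T0
  X5 -> B C

Fill CYK table bottom-up:
  cell(0,0) a: {A,T1}  orig:{A}
  cell(1,1) a: {A,T1}  orig:{A}
  cell(2,2) a: {A,T1}  orig:{A}
  cell(3,3) b: {T0}  orig:{}
  cell(4,4) a: {A,T1}  orig:{A}
  cell(5,5) b: {T0}  orig:{}
  cell(6,6) a: {A,T1}  orig:{A}
  cell(7,7) a: {A,T1}  orig:{A}
  cell(8,8) a: {A,T1}  orig:{A}
  cell(9,9) b: {T0}  orig:{}
  cell(0,1) aa: {B,S,X2}  orig:{B,S}
  cell(1,2) aa: {B,S,X2}  orig:{B,S}
  cell(2,3) ab: {C,X4}  orig:{C}
  cell(3,4) ba: {S}
  cell(4,5) ab: {C,X4}  orig:{C}
  cell(5,6) ba: {S}
  cell(6,7) aa: {B,S,X2}  orig:{B,S}
  cell(7,8) aa: {B,S,X2}  orig:{B,S}
  cell(8,9) ab: {C,X4}  orig:{C}
  cell(0,2) aaa: {A}
  cell(1,3) aab: {X3}  orig:{}
  cell(2,4) aba: ∅
  cell(3,5) bab: {A,C}
  cell(4,6) aba: ∅
  cell(5,7) baa: ∅
  cell(6,8) aaa: {A}
  cell(7,9) aab: {X3}  orig:{}
  cell(0,3) aaab: {X5}  orig:{}
  cell(1,4) aaba: ∅
  cell(2,5) abab: {S,X2,X3}  orig:{S}
  cell(3,6) baba: {X2}  orig:{}
  cell(4,7) abaa: {C}
  cell(5,8) baaa: ∅
  cell(6,9) aaab: {X5}  orig:{}
  cell(0,4) aaaba: ∅
  cell(1,5) aabab: {A,X5}  orig:{A}
  cell(2,6) ababa: {A}
  cell(3,7) babaa: {A,C}
  cell(4,8) abaaa: ∅
  cell(5,9) baaab: ∅
  cell(0,5) aaabab: {B,S,X2}  orig:{B,S}
  cell(1,6) aababa: {S,X2}  orig:{S}
  cell(2,7) ababaa: {S,X2,X3}  orig:{S}
  cell(3,8) babaaa: {X2}  orig:{}
  cell(4,9) abaaab: ∅
  cell(0,6) aaababa: {A}
  cell(1,7) aababaa: {A,X5}  orig:{A}
  cell(2,8) ababaaa: {A}
  cell(3,9) babaaab: ∅
  cell(0,7) aaababaa: {B,S,X2}  orig:{B,S}
  cell(1,8) aababaaa: {S,X2}  orig:{S}
  cell(2,9) ababaaab: ∅
  cell(0,8) aaababaaa: {A}
  cell(1,9) aababaaab: ∅
  cell(0,9) aaababaaab: {S,X5}  orig:{S}

S ∈ T[0,9] ⇒ YES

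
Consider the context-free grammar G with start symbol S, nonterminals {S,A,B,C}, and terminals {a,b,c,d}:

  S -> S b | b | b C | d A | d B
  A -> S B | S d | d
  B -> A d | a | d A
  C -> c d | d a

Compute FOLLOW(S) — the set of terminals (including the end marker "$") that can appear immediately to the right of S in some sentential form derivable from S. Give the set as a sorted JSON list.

FIRST iteration:
round 1:
  A via A→d: +{d}
  B via B→A d: +{d}
  B via B→a: +{a}
  C via C→c d: +{c}
  C via C→d a: +{d}
  S via S→b: +{b}
  S via S→d A: +{d}
  FIRST[S]={b,d}  FIRST[A]={d}  FIRST[B]={a,d}  FIRST[C]={c,d}
round 2:
  A via A→S B: +{b}
  B via B→A d: +{b}
  FIRST[S]={b,d}  FIRST[A]={b,d}  FIRST[B]={a,b,d}  FIRST[C]={c,d}
round 3: — fixpoint
  FIRST[S]={b,d}  FIRST[A]={b,d}  FIRST[B]={a,b,d}  FIRST[C]={c,d}

FOLLOW iteration:
FOLLOW(S) := {$}
round 1:
  A→S B: FOLLOW(S) ⊇ FIRST(B) = {a,b,d}; new: +{a,b,d}
  B→A d: FOLLOW(A) ⊇ FIRST(d) = {d}; new: +{d}
  S→b C: FOLLOW(C) ⊇ FOLLOW(S) ⊇ {$,a,b,d}; new: +{$,a,b,d}
  S→d A: FOLLOW(A) ⊇ FOLLOW(S) ⊇ {$,a,b,d}; new: +{$,a,b}
  S→d B: FOLLOW(B) ⊇ FOLLOW(S) ⊇ {$,a,b,d}; new: +{$,a,b,d}
  S: {$,a,b,d}  A: {$,a,b,d}  B: {$,a,b,d}  C: {$,a,b,d}
round 2: — fixpoint
  S: {$,a,b,d}  A: {$,a,b,d}  B: {$,a,b,d}  C: {$,a,b,d}

FOLLOW(S) = ["$", "a", "b", "d"]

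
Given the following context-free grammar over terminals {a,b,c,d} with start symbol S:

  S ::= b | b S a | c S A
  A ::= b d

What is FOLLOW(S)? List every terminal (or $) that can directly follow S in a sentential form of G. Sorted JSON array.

FIRST iteration:
[1]
  A via A→b d: +{b}
  S via S→b: +{b}
  S via S→c S A: +{c}
  S: {b,c}  A: {b}
[2] — fixpoint
  S: {b,c}  A: {b}

Compute FOLLOW by fixpoint:
FOLLOW(S) := {$}
round 1:
  S→b S a: FOLLOW(S) ⊇ FIRST(a) = {a}; new: +{a}
  S→c S A: FOLLOW(S) ⊇ FIRST(A) = {b}; new: +{b}
  S→c S A: FOLLOW(A) ⊇ FOLLOW(S) ⊇ {$,a,b}; new: +{$,a,b}
  FOLLOW[S]={$,a,b}  FOLLOW[A]={$,a,b}
round 2: (no change)
  FOLLOW[S]={$,a,b}  FOLLOW[A]={$,a,b}

FOLLOW(S) = ["$", "a", "b"]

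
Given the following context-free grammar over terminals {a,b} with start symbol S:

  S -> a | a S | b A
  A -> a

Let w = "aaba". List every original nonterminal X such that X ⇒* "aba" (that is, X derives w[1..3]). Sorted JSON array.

Convert to CNF:
  S -> T0 S | T1 A | a
  A -> a
  T0 -> a
  T1 -> b

CYK table (by increasing span) — only the sub-triangle for w[1..3]:
  T[1,1] 'a' = {A,S,T0}  orig:{A,S}
  T[2,2] 'b' = {T1}  orig:{}
  T[3,3] 'a' = {A,S,T0}  orig:{A,S}
  T[1,2] 'ab' = ∅
  T[2,3] 'ba' = {S}
  T[1,3] 'aba' = {S}

Original NTs in T[1,3] deriving "aba": ["S"]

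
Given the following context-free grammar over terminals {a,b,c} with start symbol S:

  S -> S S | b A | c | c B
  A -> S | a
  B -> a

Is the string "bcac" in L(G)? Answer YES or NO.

Convert to CNF:
  S -> S S | T0 A | T1 B | c
  A -> S S | T0 A | T1 B | a | c
  B -> a
  T0 -> b
  T1 -> c

Fill CYK table bottom-up:
  T[0,0] 'b' = {T0}  orig:{}
  T[1,1] 'c' = {A,S,T1}  orig:{A,S}
  T[2,2] 'a' = {A,B}
  T[3,3] 'c' = {A,S,T1}  orig:{A,S}
  T[0,1] 'bc' = {A,S}
  T[1,2] 'ca' = {A,S}
  T[2,3] 'ac' = ∅
  T[0,2] 'bca' = {A,S}
  T[1,3] 'cac' = {A,S}
  T[0,3] 'bcac' = {A,S}

S ∈ T[0,3] ⇒ YES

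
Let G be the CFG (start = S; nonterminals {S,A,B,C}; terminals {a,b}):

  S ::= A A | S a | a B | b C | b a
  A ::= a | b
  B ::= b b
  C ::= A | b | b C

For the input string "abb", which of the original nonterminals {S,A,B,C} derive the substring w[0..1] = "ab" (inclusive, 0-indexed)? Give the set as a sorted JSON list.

Convert to CNF:
  S -> A A | S T1 | T0 C | T0 T1 | T1 B
  A -> a | b
  B -> T0 T0
  C -> T0 C | a | b
  T0 -> b
  T1 -> a

CYK fill, restricted to cells inside w[0..1]:
  cell(0,0) a: {A,C,T1}  orig:{A,C}
  cell(1,1) b: {A,C,T0}  orig:{A,C}
  cell(0,1) ab: {S}

Original NTs in T[0,1] deriving "ab": ["S"]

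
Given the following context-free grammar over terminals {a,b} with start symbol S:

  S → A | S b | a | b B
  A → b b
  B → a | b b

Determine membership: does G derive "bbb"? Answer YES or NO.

Convert to CNF:
  S -> S T0 | T0 B | T0 T0 | a
  A -> T0 T0
  B -> T0 T0 | a
  T0 -> b

Fill CYK table bottom-up:
  [0..0]={T0}  "b"  orig:{}
  [1..1]={T0}  "b"  orig:{}
  [2..2]={T0}  "b"  orig:{}
  [0..1]={A,B,S}  "bb"
  [1..2]={A,B,S}  "bb"
  [0..2]={S}  "bbb"

S ∈ T[0,2] ⇒ YES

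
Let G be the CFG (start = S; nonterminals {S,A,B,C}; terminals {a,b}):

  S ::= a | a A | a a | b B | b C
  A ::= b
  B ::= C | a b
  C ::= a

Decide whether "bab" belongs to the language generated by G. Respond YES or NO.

Convert to CNF:
  S -> T0 A | T0 T0 | T1 B | T1 C | a
  A -> b
  B -> T0 T1 | a
  C -> a
  T0 -> a
  T1 -> b

Fill CYK table bottom-up:
  [0..0]={A,T1}  "b"  orig:{A}
  [1..1]={B,C,S,T0}  "a"  orig:{B,C,S}
  [2..2]={A,T1}  "b"  orig:{A}
  [0..1]={S}  "ba"
  [1..2]={B,S}  "ab"
  [0..2]={S}  "bab"

S ∈ T[0,2] ⇒ YES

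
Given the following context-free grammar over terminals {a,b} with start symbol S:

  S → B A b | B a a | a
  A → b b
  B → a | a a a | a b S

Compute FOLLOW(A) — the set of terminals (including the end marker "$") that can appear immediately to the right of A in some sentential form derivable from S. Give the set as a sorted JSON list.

FIRST sets, iterate to fixpoint:
round 1:
  A via A→b b: +{b}
  B via B→a: +{a}
  S via S→B A b: +{a}
  S: {a}  A: {b}  B: {a}
round 2: (no change)
  S: {a}  A: {b}  B: {a}

FOLLOW sets:
initialize: $ ∈ FOLLOW(S)
round 1:
  S→B A b: FOLLOW(B) ⊇ FIRST(A) = {b}; new: +{b}
  S→B A b: FOLLOW(A) ⊇ FIRST(b) = {b}; new: +{b}
  S→B a a: FOLLOW(B) ⊇ FIRST(a) = {a}; new: +{a}
  S: {$}  A: {b}  B: {a,b}
round 2:
  B→a b S: FOLLOW(S) ⊇ FOLLOW(B) ⊇ {a,b}; new: +{a,b}
  S: {$,a,b}  A: {b}  B: {a,b}
round 3: (stable)
  S: {$,a,b}  A: {b}  B: {a,b}

FOLLOW(A) = ["b"]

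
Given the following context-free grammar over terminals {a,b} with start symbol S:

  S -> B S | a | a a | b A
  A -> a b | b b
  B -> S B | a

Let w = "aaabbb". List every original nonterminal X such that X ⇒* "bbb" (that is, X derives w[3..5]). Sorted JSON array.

CNF form of G:
  S -> B S | T0 T0 | T1 A | a
  A -> T0 T1 | T1 T1
  B -> S B | a
  T0 -> a
  T1 -> b

CYK table (by increasing span) — only the sub-triangle for w[3..5]:
  T[3,3] 'b' = {T1}  orig:{}
  T[4,4] 'b' = {T1}  orig:{}
  T[5,5] 'b' = {T1}  orig:{}
  T[3,4] 'bb' = {A}
  T[4,5] 'bb' = {A}
  T[3,5] 'bbb' = {S}

Original NTs in T[3,5] deriving "bbb": ["S"]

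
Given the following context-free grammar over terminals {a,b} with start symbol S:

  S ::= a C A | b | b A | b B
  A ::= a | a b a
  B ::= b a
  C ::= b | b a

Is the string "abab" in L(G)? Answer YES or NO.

CNF form of G:
  S -> T0 X3 | T1 A | T1 B | b
  A -> T0 X2 | a
  B -> T1 T0
  C -> T1 T0 | b
  T0 -> a
  T1 -> b
  X2 -> T1 T0
  X3 -> C A

Fill CYK table bottom-up:
  T[0,0] 'a' = {A,T0}  orig:{A}
  T[1,1] 'b' = {C,S,T1}  orig:{C,S}
  T[2,2] 'a' = {A,T0}  orig:{A}
  T[3,3] 'b' = {C,S,T1}  orig:{C,S}
  T[0,1] 'ab' = ∅
  T[1,2] 'ba' = {B,C,S,X2,X3}  orig:{B,C,S}
  T[2,3] 'ab' = ∅
  T[0,2] 'aba' = {A,S}
  T[1,3] 'bab' = ∅
  T[0,3] 'abab' = ∅

S ∉ T[0,3] ⇒ NO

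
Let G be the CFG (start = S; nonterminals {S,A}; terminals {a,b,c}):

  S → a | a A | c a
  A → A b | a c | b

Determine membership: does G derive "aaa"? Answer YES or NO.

Convert to CNF:
  S -> T1 A | T2 T1 | a
  A -> A T0 | T1 T2 | b
  T0 -> b
  T1 -> a
  T2 -> c

Fill CYK table bottom-up:
  [0..0]={S,T1}  "a"  orig:{S}
  [1..1]={S,T1}  "a"  orig:{S}
  [2..2]={S,T1}  "a"  orig:{S}
  [0..1]=∅  "aa"
  [1..2]=∅  "aa"
  [0..2]=∅  "aaa"

S ∉ T[0,2] ⇒ NO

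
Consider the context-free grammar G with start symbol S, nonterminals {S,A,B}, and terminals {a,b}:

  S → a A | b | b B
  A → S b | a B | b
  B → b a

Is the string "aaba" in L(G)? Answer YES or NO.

Convert to CNF:
  S -> T0 B | T1 A | b
  A -> S T0 | T1 B | b
  B -> T0 T1
  T0 -> b
  T1 -> a

CYK fill:
  T[0,0] 'a' = {T1}  orig:{}
  T[1,1] 'a' = {T1}  orig:{}
  T[2,2] 'b' = {A,S,T0}  orig:{A,S}
  T[3,3] 'a' = {T1}  orig:{}
  T[0,1] 'aa' = ∅
  T[1,2] 'ab' = {S}
  T[2,3] 'ba' = {B}
  T[0,2] 'aab' = ∅
  T[1,3] 'aba' = {A}
  T[0,3] 'aaba' = {S}

S ∈ T[0,3] ⇒ YES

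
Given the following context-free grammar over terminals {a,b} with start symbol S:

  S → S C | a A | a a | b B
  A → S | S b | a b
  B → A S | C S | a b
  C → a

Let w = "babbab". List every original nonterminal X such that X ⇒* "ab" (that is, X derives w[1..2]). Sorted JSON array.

Convert to CNF:
  S -> S C | T0 B | T1 A | T1 T1
  A -> S C | S T0 | T0 B | T1 A | T1 T0 | T1 T1
  B -> A S | C S | T1 T0
  C -> a
  T0 -> b
  T1 -> a

CYK table (by increasing span), restricted to cells inside w[1..2]:
  cell(1,1) a: {C,T1}  orig:{C}
  cell(2,2) b: {T0}  orig:{}
  cell(1,2) ab: {A,B}

Original NTs in T[1,2] deriving "ab": ["A", "B"]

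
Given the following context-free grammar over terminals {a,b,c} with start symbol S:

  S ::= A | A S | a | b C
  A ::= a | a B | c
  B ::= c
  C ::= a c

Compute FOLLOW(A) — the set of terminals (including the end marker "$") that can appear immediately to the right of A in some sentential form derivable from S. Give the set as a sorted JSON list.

Compute FIRST by fixpoint:
round 1:
  A via A→a: +{a}
  A via A→c: +{c}
  B via B→c: +{c}
  C via C→a c: +{a}
  S via S→A: +{a,c}
  S via S→b C: +{b}
  FIRST(S)={a,b,c}  FIRST(A)={a,c}  FIRST(B)={c}  FIRST(C)={a}
round 2: done
  FIRST(S)={a,b,c}  FIRST(A)={a,c}  FIRST(B)={c}  FIRST(C)={a}

FOLLOW iteration:
initialize: $ ∈ FOLLOW(S)
round 1:
  S→A: FOLLOW(A) ⊇ FOLLOW(S) ⊇ {$}; new: +{$}
  S→A S: FOLLOW(A) ⊇ FIRST(S) = {a,b,c}; new: +{a,b,c}
  S→b C: FOLLOW(C) ⊇ FOLLOW(S) ⊇ {$}; new: +{$}
  FOLLOW[S]={$}  FOLLOW[A]={$,a,b,c}  FOLLOW[B]={}  FOLLOW[C]={$}
round 2:
  A→a B: FOLLOW(B) ⊇ FOLLOW(A) ⊇ {$,a,b,c}; new: +{$,a,b,c}
  FOLLOW[S]={$}  FOLLOW[A]={$,a,b,c}  FOLLOW[B]={$,a,b,c}  FOLLOW[C]={$}
round 3: (stable)
  FOLLOW[S]={$}  FOLLOW[A]={$,a,b,c}  FOLLOW[B]={$,a,b,c}  FOLLOW[C]={$}

FOLLOW(A) = ["$", "a", "b", "c"]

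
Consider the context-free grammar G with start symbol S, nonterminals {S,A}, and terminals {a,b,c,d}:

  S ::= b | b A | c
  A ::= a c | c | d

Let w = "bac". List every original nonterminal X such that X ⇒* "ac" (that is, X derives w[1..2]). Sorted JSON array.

Convert to CNF:
  S -> T2 A | b | c
  A -> T0 T1 | c | d
  T0 -> a
  T1 -> c
  T2 -> b

CYK table (by increasing span) (cells [i..j] with 1 ≤ i ≤ j ≤ 2 only):
  cell(1,1) a: {T0}  orig:{}
  cell(2,2) c: {A,S,T1}  orig:{A,S}
  cell(1,2) ac: {A}

Original NTs in T[1,2] deriving "ac": ["A"]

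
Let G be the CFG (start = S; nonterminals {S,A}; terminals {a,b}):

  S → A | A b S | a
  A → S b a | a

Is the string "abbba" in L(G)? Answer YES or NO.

CNF form of G:
  S -> A X3 | S X4 | a
  A -> S X2 | a
  T0 -> b
  T1 -> a
  X2 -> T0 T1
  X3 -> T0 S
  X4 -> T0 T1

Fill CYK table bottom-up:
  [0..0]={A,S,T1}  "a"  orig:{A,S}
  [1..1]={T0}  "b"  orig:{}
  [2..2]={T0}  "b"  orig:{}
  [3..3]={T0}  "b"  orig:{}
  [4..4]={A,S,T1}  "a"  orig:{A,S}
  [0..1]=∅  "ab"
  [1..2]=∅  "bb"
  [2..3]=∅  "bb"
  [3..4]={X2,X3,X4}  "ba"  orig:{}
  [0..2]=∅  "abb"
  [1..3]=∅  "bbb"
  [2..4]=∅  "bba"
  [0..3]=∅  "abbb"
  [1..4]=∅  "bbba"
  [0..4]=∅  "abbba"

S ∉ T[0,4] ⇒ NO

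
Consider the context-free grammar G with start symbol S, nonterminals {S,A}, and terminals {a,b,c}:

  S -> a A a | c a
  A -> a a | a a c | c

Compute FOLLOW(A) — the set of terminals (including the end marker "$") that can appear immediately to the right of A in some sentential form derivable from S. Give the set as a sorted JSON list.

FIRST iteration:
iter 1:
  A via A→a a: +{a}
  A via A→c: +{c}
  S via S→a A a: +{a}
  S via S→c a: +{c}
  S: {a,c}  A: {a,c}
iter 2: done
  S: {a,c}  A: {a,c}

FOLLOW iteration:
seed FOLLOW(S) with $
iter 1:
  S→a A a: FOLLOW(A) ⊇ FIRST(a) = {a}; new: +{a}
  S: {$}  A: {a}
iter 2: (no change)
  S: {$}  A: {a}

FOLLOW(A) = ["a"]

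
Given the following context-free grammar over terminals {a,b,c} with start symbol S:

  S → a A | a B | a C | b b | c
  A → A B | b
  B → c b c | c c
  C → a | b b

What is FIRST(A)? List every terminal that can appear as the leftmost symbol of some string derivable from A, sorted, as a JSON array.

FIRST iteration:
round 1:
  A via A→b: +{b}
  B via B→c b c: +{c}
  C via C→a: +{a}
  C via C→b b: +{b}
  S via S→a A: +{a}
  S via S→b b: +{b}
  S via S→c: +{c}
  FIRST(S)={a,b,c}  FIRST(A)={b}  FIRST(B)={c}  FIRST(C)={a,b}
round 2: done
  FIRST(S)={a,b,c}  FIRST(A)={b}  FIRST(B)={c}  FIRST(C)={a,b}

FIRST(A) = ["b"]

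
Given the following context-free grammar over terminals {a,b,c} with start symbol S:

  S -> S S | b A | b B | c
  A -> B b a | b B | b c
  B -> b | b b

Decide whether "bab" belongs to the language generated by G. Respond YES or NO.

Convert to CNF:
  S -> S S | T0 A | T0 B | c
  A -> B X3 | T0 B | T0 T2
  B -> T0 T0 | b
  T0 -> b
  T1 -> a
  T2 -> c
  X3 -> T0 T1

Fill CYK table bottom-up:
  cell(0,0) b: {B,T0}  orig:{B}
  cell(1,1) a: {T1}  orig:{}
  cell(2,2) b: {B,T0}  orig:{B}
  cell(0,1) ba: {X3}  orig:{}
  cell(1,2) ab: ∅
  cell(0,2) bab: ∅

S ∉ T[0,2] ⇒ NO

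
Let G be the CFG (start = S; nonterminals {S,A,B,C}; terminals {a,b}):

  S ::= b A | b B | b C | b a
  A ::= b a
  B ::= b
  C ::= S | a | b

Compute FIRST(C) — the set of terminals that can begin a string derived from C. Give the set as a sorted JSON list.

Compute FIRST by fixpoint:
[1]
  A via A→b a: +{b}
  B via B→b: +{b}
  C via C→a: +{a}
  C via C→b: +{b}
  S via S→b A: +{b}
  FIRST[S]={b}  FIRST[A]={b}  FIRST[B]={b}  FIRST[C]={a,b}
[2] — fixpoint
  FIRST[S]={b}  FIRST[A]={b}  FIRST[B]={b}  FIRST[C]={a,b}

FIRST(C) = ["a", "b"]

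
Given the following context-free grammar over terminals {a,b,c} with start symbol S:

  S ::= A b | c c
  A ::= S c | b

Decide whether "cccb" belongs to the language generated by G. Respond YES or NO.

Convert to CNF:
  S -> A T1 | T0 T0
  A -> S T0 | b
  T0 -> c
  T1 -> b

CYK fill:
  T[0,0] 'c' = {T0}  orig:{}
  T[1,1] 'c' = {T0}  orig:{}
  T[2,2] 'c' = {T0}  orig:{}
  T[3,3] 'b' = {A,T1}  orig:{A}
  T[0,1] 'cc' = {S}
  T[1,2] 'cc' = {S}
  T[2,3] 'cb' = ∅
  T[0,2] 'ccc' = {A}
  T[1,3] 'ccb' = ∅
  T[0,3] 'cccb' = {S}

S ∈ T[0,3] ⇒ YES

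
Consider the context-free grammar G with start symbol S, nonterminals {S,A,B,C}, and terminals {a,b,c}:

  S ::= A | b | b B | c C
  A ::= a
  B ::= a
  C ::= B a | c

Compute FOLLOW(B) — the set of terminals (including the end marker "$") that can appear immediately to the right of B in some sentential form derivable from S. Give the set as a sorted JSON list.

Compute FIRST by fixpoint:
round 1:
  A via A→a: +{a}
  B via B→a: +{a}
  C via C→B a: +{a}
  C via C→c: +{c}
  S via S→A: +{a}
  S via S→b: +{b}
  S via S→c C: +{c}
  FIRST(S)={a,b,c}  FIRST(A)={a}  FIRST(B)={a}  FIRST(C)={a,c}
round 2: (stable)
  FIRST(S)={a,b,c}  FIRST(A)={a}  FIRST(B)={a}  FIRST(C)={a,c}

Compute FOLLOW by fixpoint:
initialize: $ ∈ FOLLOW(S)
pass 1:
  C→B a: FOLLOW(B) ⊇ FIRST(a) = {a}; new: +{a}
  S→A: FOLLOW(A) ⊇ FOLLOW(S) ⊇ {$}; new: +{$}
  S→b B: FOLLOW(B) ⊇ FOLLOW(S) ⊇ {$}; new: +{$}
  S→c C: FOLLOW(C) ⊇ FOLLOW(S) ⊇ {$}; new: +{$}
  FOLLOW[S]={$}  FOLLOW[A]={$}  FOLLOW[B]={$,a}  FOLLOW[C]={$}
pass 2: (no change)
  FOLLOW[S]={$}  FOLLOW[A]={$}  FOLLOW[B]={$,a}  FOLLOW[C]={$}

FOLLOW(B) = ["$", "a"]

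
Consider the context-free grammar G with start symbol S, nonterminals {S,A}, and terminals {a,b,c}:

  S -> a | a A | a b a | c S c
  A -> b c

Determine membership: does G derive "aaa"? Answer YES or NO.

Convert to CNF:
  S -> T1 X4 | T2 A | T2 X3 | a
  A -> T0 T1
  T0 -> b
  T1 -> c
  T2 -> a
  X3 -> T0 T2
  X4 -> S T1

Fill CYK table bottom-up:
  [0..0]={S,T2}  "a"  orig:{S}
  [1..1]={S,T2}  "a"  orig:{S}
  [2..2]={S,T2}  "a"  orig:{S}
  [0..1]=∅  "aa"
  [1..2]=∅  "aa"
  [0..2]=∅  "aaa"

S ∉ T[0,2] ⇒ NO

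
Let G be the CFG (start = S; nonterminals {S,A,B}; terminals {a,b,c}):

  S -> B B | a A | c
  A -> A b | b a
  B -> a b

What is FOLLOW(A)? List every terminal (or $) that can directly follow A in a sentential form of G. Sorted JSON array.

Compute FIRST by fixpoint:
pass 1:
  A via A→b a: +{b}
  B via B→a b: +{a}
  S via S→B B: +{a}
  S via S→c: +{c}
  FIRST(S)={a,c}  FIRST(A)={b}  FIRST(B)={a}
pass 2: done
  FIRST(S)={a,c}  FIRST(A)={b}  FIRST(B)={a}

FOLLOW sets:
seed FOLLOW(S) with $
round 1:
  A→A b: FOLLOW(A) ⊇ FIRST(b) = {b}; new: +{b}
  S→B B: FOLLOW(B) ⊇ FIRST(B) = {a}; new: +{a}
  S→B B: FOLLOW(B) ⊇ FOLLOW(S) ⊇ {$}; new: +{$}
  S→a A: FOLLOW(A) ⊇ FOLLOW(S) ⊇ {$}; new: +{$}
  FOLLOW(S)={$}  FOLLOW(A)={$,b}  FOLLOW(B)={$,a}
round 2: done
  FOLLOW(S)={$}  FOLLOW(A)={$,b}  FOLLOW(B)={$,a}

FOLLOW(A) = ["$", "b"]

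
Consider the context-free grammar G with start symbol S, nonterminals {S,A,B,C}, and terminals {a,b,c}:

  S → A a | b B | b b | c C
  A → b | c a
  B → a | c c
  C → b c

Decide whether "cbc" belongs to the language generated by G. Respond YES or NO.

CNF form of G:
  S -> A T1 | T0 C | T2 B | T2 T2
  A -> T0 T1 | b
  B -> T0 T0 | a
  C -> T2 T0
  T0 -> c
  T1 -> a
  T2 -> b

Fill CYK table bottom-up:
  cell(0,0) c: {T0}  orig:{}
  cell(1,1) b: {A,T2}  orig:{A}
  cell(2,2) c: {T0}  orig:{}
  cell(0,1) cb: ∅
  cell(1,2) bc: {C}
  cell(0,2) cbc: {S}

S ∈ T[0,2] ⇒ YES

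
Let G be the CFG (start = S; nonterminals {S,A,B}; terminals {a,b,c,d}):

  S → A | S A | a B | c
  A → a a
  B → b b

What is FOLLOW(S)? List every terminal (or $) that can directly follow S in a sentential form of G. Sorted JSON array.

FIRST iteration:
[1]
  A via A→a a: +{a}
  B via B→b b: +{b}
  S via S→A: +{a}
  S via S→c: +{c}
  S: {a,c}  A: {a}  B: {b}
[2] (stable)
  S: {a,c}  A: {a}  B: {b}

Compute FOLLOW by fixpoint:
seed FOLLOW(S) with $
pass 1:
  S→A: FOLLOW(A) ⊇ FOLLOW(S) ⊇ {$}; new: +{$}
  S→S A: FOLLOW(S) ⊇ FIRST(A) = {a}; new: +{a}
  S→S A: FOLLOW(A) ⊇ FOLLOW(S) ⊇ {$,a}; new: +{a}
  S→a B: FOLLOW(B) ⊇ FOLLOW(S) ⊇ {$,a}; new: +{$,a}
  FOLLOW[S]={$,a}  FOLLOW[A]={$,a}  FOLLOW[B]={$,a}
pass 2: (no change)
  FOLLOW[S]={$,a}  FOLLOW[A]={$,a}  FOLLOW[B]={$,a}

FOLLOW(S) = ["$", "a"]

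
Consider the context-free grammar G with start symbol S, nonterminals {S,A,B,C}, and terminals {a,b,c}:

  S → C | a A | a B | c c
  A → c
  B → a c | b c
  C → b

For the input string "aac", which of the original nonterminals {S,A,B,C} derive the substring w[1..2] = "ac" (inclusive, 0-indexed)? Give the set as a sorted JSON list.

CNF form of G:
  S -> T0 A | T0 B | T1 T1 | b
  A -> c
  B -> T0 T1 | T2 T1
  C -> b
  T0 -> a
  T1 -> c
  T2 -> b

Fill CYK table bottom-up — only the sub-triangle for w[1..2]:
  cell(1,1) a: {T0}  orig:{}
  cell(2,2) c: {A,T1}  orig:{A}
  cell(1,2) ac: {B,S}

Original NTs in T[1,2] deriving "ac": ["B", "S"]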